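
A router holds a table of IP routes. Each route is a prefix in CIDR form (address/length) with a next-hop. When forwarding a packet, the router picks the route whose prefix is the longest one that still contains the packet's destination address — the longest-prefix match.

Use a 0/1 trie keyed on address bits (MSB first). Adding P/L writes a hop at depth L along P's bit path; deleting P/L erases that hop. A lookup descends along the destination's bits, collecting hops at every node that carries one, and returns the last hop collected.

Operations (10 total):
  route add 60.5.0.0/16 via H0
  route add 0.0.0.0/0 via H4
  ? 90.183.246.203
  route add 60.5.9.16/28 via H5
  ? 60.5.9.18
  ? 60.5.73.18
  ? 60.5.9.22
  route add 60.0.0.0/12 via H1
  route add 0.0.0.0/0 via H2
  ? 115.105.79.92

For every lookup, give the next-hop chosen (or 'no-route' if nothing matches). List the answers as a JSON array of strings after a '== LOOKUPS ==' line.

Apply in order:
  + 60.5.0.0/16 (H0) depth=16
  + 0.0.0.0/0 (H4) depth=0
  Q 90.183.246.203: descend 0 ; hops seen [H4] ; pick H4
  + 60.5.9.16/28 (H5) depth=28
  Q 60.5.9.18: descend 0011110000000101000010010001 ; hops seen [H4,H0,H5] ; pick H5
  Q 60.5.73.18: descend 00111100000001010 ; hops seen [H4,H0] ; pick H0
  Q 60.5.9.22: descend 0011110000000101000010010001 ; hops seen [H4,H0,H5] ; pick H5
  + 60.0.0.0/12 (H1) depth=12
  + 0.0.0.0/0 (H2) depth=0
  Q 115.105.79.92: descend 0 ; hops seen [H2] ; pick H2

== LOOKUPS ==
["H4","H5","H0","H5","H2"]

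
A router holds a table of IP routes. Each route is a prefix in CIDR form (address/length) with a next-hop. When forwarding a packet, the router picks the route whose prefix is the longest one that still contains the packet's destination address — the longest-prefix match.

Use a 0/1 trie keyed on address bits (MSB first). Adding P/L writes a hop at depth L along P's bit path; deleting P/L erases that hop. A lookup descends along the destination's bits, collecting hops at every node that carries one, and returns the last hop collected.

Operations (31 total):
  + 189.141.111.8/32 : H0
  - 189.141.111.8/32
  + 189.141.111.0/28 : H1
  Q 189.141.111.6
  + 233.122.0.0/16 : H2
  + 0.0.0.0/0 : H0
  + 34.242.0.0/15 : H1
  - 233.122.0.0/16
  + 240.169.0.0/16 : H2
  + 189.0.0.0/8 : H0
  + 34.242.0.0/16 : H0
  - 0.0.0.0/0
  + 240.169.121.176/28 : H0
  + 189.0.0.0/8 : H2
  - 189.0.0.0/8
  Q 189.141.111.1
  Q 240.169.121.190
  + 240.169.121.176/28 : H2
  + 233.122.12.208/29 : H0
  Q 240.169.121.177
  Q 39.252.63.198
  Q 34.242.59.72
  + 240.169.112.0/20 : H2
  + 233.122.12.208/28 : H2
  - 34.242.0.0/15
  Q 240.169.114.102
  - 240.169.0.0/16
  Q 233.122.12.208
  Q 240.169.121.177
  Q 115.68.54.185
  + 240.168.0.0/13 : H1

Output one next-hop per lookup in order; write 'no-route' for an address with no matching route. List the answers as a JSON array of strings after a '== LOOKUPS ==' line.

Process each operation:
  add 189.141.111.8/32 -> H0 at depth 32
  del 189.141.111.8/32 (clear depth 32)
  add 189.141.111.0/28 -> H1 at depth 28
  ? 189.141.111.6  path d0:-→d1:-→d2:-→d3:-→d4:-→d5:-→d6:-→d7:-→d8:-→d9:-→d10:-→d11:-→d12:-→d13:-→d14:-→d15:-→d16:-→d17:-→d18:-→d19:-→d20:-→d21:-→d22:-→d23:-→d24:-→d25:-→d26:-→d27:-→d28:H1  best=H1
  add 233.122.0.0/16 -> H2 at depth 16
  add 0.0.0.0/0 -> H0 at depth 0
  add 34.242.0.0/15 -> H1 at depth 15
  del 233.122.0.0/16 (clear depth 16)
  add 240.169.0.0/16 -> H2 at depth 16
  add 189.0.0.0/8 -> H0 at depth 8
  add 34.242.0.0/16 -> H0 at depth 16
  del 0.0.0.0/0 (clear depth 0)
  add 240.169.121.176/28 -> H0 at depth 28
  add 189.0.0.0/8 -> H2 at depth 8
  del 189.0.0.0/8 (clear depth 8)
  ? 189.141.111.1  path d0:-→d1:-→d2:-→d3:-→d4:-→d5:-→d6:-→d7:-→d8:-→d9:-→d10:-→d11:-→d12:-→d13:-→d14:-→d15:-→d16:-→d17:-→d18:-→d19:-→d20:-→d21:-→d22:-→d23:-→d24:-→d25:-→d26:-→d27:-→d28:H1  best=H1
  ? 240.169.121.190  path d0:-→d1:-→d2:-→d3:-→d4:-→d5:-→d6:-→d7:-→d8:-→d9:-→d10:-→d11:-→d12:-→d13:-→d14:-→d15:-→d16:H2→d17:-→d18:-→d19:-→d20:-→d21:-→d22:-→d23:-→d24:-→d25:-→d26:-→d27:-→d28:H0  best=H0
  add 240.169.121.176/28 -> H2 at depth 28
  add 233.122.12.208/29 -> H0 at depth 29
  ? 240.169.121.177  path d0:-→d1:-→d2:-→d3:-→d4:-→d5:-→d6:-→d7:-→d8:-→d9:-→d10:-→d11:-→d12:-→d13:-→d14:-→d15:-→d16:H2→d17:-→d18:-→d19:-→d20:-→d21:-→d22:-→d23:-→d24:-→d25:-→d26:-→d27:-→d28:H2  best=H2
  ? 39.252.63.198  path d0:-→d1:-→d2:-→d3:-→d4:-→d5:-  best=no-route
  ? 34.242.59.72  path d0:-→d1:-→d2:-→d3:-→d4:-→d5:-→d6:-→d7:-→d8:-→d9:-→d10:-→d11:-→d12:-→d13:-→d14:-→d15:H1→d16:H0  best=H0
  add 240.169.112.0/20 -> H2 at depth 20
  add 233.122.12.208/28 -> H2 at depth 28
  del 34.242.0.0/15 (clear depth 15)
  ? 240.169.114.102  path d0:-→d1:-→d2:-→d3:-→d4:-→d5:-→d6:-→d7:-→d8:-→d9:-→d10:-→d11:-→d12:-→d13:-→d14:-→d15:-→d16:H2→d17:-→d18:-→d19:-→d20:H2  best=H2
  del 240.169.0.0/16 (clear depth 16)
  ? 233.122.12.208  path d0:-→d1:-→d2:-→d3:-→d4:-→d5:-→d6:-→d7:-→d8:-→d9:-→d10:-→d11:-→d12:-→d13:-→d14:-→d15:-→d16:-→d17:-→d18:-→d19:-→d20:-→d21:-→d22:-→d23:-→d24:-→d25:-→d26:-→d27:-→d28:H2→d29:H0  best=H0
  ? 240.169.121.177  path d0:-→d1:-→d2:-→d3:-→d4:-→d5:-→d6:-→d7:-→d8:-→d9:-→d10:-→d11:-→d12:-→d13:-→d14:-→d15:-→d16:-→d17:-→d18:-→d19:-→d20:H2→d21:-→d22:-→d23:-→d24:-→d25:-→d26:-→d27:-→d28:H2  best=H2
  ? 115.68.54.185  path d0:-→d1:-  best=no-route
  add 240.168.0.0/13 -> H1 at depth 13

== LOOKUPS ==
["H1","H1","H0","H2","no-route","H0","H2","H0","H2","no-route"]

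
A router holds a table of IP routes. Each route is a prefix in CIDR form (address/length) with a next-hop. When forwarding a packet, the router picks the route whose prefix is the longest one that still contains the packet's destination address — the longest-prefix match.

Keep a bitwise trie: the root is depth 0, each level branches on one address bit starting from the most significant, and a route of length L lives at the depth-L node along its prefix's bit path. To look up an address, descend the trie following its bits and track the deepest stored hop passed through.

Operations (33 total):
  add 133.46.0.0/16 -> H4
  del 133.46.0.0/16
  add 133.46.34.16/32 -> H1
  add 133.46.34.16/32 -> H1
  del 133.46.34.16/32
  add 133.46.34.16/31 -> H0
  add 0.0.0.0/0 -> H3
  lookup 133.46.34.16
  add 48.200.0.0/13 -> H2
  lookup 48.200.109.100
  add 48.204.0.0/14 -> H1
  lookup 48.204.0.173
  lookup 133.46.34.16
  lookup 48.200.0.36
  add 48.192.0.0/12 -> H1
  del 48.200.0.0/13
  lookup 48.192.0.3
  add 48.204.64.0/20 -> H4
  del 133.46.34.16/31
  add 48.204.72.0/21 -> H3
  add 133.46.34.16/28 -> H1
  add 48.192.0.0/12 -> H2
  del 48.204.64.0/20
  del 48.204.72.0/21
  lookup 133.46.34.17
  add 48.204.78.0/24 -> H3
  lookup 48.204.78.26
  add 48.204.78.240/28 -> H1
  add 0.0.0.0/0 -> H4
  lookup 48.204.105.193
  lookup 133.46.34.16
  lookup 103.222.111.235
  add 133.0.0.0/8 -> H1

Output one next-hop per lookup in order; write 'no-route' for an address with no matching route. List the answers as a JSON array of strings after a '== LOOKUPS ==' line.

Trace:
  add 133.46.0.0/16 -> H4 at depth 16
  - 133.46.0.0/16 clear@16
  add 133.46.34.16/32 -> H1 at depth 32
  add 133.46.34.16/32 -> H1 at depth 32
  - 133.46.34.16/32 clear@32
  add 133.46.34.16/31 -> H0 at depth 31
  add 0.0.0.0/0 -> H3 at depth 0
  ? 133.46.34.16  path d0:H3→d1:-→d2:-→d3:-→d4:-→d5:-→d6:-→d7:-→d8:-→d9:-→d10:-→d11:-→d12:-→d13:-→d14:-→d15:-→d16:-→d17:-→d18:-→d19:-→d20:-→d21:-→d22:-→d23:-→d24:-→d25:-→d26:-→d27:-→d28:-→d29:-→d30:-→d31:H0→d32:-  best=H0
  add 48.200.0.0/13 -> H2 at depth 13
  ? 48.200.109.100  path d0:H3→d1:-→d2:-→d3:-→d4:-→d5:-→d6:-→d7:-→d8:-→d9:-→d10:-→d11:-→d12:-→d13:H2  best=H2
  add 48.204.0.0/14 -> H1 at depth 14
  ? 48.204.0.173  path d0:H3→d1:-→d2:-→d3:-→d4:-→d5:-→d6:-→d7:-→d8:-→d9:-→d10:-→d11:-→d12:-→d13:H2→d14:H1  best=H1
  ? 133.46.34.16  path d0:H3→d1:-→d2:-→d3:-→d4:-→d5:-→d6:-→d7:-→d8:-→d9:-→d10:-→d11:-→d12:-→d13:-→d14:-→d15:-→d16:-→d17:-→d18:-→d19:-→d20:-→d21:-→d22:-→d23:-→d24:-→d25:-→d26:-→d27:-→d28:-→d29:-→d30:-→d31:H0→d32:-  best=H0
  ? 48.200.0.36  path d0:H3→d1:-→d2:-→d3:-→d4:-→d5:-→d6:-→d7:-→d8:-→d9:-→d10:-→d11:-→d12:-→d13:H2  best=H2
  add 48.192.0.0/12 -> H1 at depth 12
  - 48.200.0.0/13 clear@13
  ? 48.192.0.3  path d0:H3→d1:-→d2:-→d3:-→d4:-→d5:-→d6:-→d7:-→d8:-→d9:-→d10:-→d11:-→d12:H1  best=H1
  add 48.204.64.0/20 -> H4 at depth 20
  - 133.46.34.16/31 clear@31
  add 48.204.72.0/21 -> H3 at depth 21
  add 133.46.34.16/28 -> H1 at depth 28
  add 48.192.0.0/12 -> H2 at depth 12
  - 48.204.64.0/20 clear@20
  - 48.204.72.0/21 clear@21
  ? 133.46.34.17  path d0:H3→d1:-→d2:-→d3:-→d4:-→d5:-→d6:-→d7:-→d8:-→d9:-→d10:-→d11:-→d12:-→d13:-→d14:-→d15:-→d16:-→d17:-→d18:-→d19:-→d20:-→d21:-→d22:-→d23:-→d24:-→d25:-→d26:-→d27:-→d28:H1→d29:-→d30:-→d31:-  best=H1
  add 48.204.78.0/24 -> H3 at depth 24
  ? 48.204.78.26  path d0:H3→d1:-→d2:-→d3:-→d4:-→d5:-→d6:-→d7:-→d8:-→d9:-→d10:-→d11:-→d12:H2→d13:-→d14:H1→d15:-→d16:-→d17:-→d18:-→d19:-→d20:-→d21:-→d22:-→d23:-→d24:H3  best=H3
  add 48.204.78.240/28 -> H1 at depth 28
  add 0.0.0.0/0 -> H4 at depth 0
  ? 48.204.105.193  path d0:H4→d1:-→d2:-→d3:-→d4:-→d5:-→d6:-→d7:-→d8:-→d9:-→d10:-→d11:-→d12:H2→d13:-→d14:H1→d15:-→d16:-→d17:-→d18:-  best=H1
  ? 133.46.34.16  path d0:H4→d1:-→d2:-→d3:-→d4:-→d5:-→d6:-→d7:-→d8:-→d9:-→d10:-→d11:-→d12:-→d13:-→d14:-→d15:-→d16:-→d17:-→d18:-→d19:-→d20:-→d21:-→d22:-→d23:-→d24:-→d25:-→d26:-→d27:-→d28:H1→d29:-→d30:-→d31:-→d32:-  best=H1
  ? 103.222.111.235  path d0:H4→d1:-  best=H4
  add 133.0.0.0/8 -> H1 at depth 8

== LOOKUPS ==
["H0","H2","H1","H0","H2","H1","H1","H3","H1","H1","H4"]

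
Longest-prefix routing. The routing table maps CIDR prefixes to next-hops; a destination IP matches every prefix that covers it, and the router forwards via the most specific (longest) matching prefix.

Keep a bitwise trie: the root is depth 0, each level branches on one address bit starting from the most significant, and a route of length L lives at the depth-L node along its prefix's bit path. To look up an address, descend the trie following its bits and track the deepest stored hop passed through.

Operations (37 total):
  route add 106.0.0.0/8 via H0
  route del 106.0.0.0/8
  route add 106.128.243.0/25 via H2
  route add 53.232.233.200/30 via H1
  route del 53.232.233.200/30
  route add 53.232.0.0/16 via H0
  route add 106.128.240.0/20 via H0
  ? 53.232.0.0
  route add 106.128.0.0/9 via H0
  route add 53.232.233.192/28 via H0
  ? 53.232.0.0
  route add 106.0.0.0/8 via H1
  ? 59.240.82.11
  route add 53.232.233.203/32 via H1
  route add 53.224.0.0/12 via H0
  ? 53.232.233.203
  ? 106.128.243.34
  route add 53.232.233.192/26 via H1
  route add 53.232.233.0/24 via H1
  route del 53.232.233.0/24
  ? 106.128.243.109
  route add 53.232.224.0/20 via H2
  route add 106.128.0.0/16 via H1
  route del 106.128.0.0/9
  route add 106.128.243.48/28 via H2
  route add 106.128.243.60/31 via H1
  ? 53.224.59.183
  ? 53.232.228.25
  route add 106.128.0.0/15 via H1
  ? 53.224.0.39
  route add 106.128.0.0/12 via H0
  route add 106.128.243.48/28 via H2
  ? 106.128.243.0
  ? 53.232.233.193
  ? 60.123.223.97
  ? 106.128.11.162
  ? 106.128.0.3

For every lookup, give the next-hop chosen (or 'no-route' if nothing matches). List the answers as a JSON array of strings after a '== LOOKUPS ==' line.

Trace:
  add 106.0.0.0/8 -> H0 at depth 8
  del 106.0.0.0/8 (clear depth 8)
  add 106.128.243.0/25 -> H2 at depth 25
  add 53.232.233.200/30 -> H1 at depth 30
  del 53.232.233.200/30 (clear depth 30)
  add 53.232.0.0/16 -> H0 at depth 16
  add 106.128.240.0/20 -> H0 at depth 20
  lookup 53.232.0.0: bits 0011010111101000 walk d0:-→d1:-→d2:-→d3:-→d4:-→d5:-→d6:-→d7:-→d8:-→d9:-→d10:-→d11:-→d12:-→d13:-→d14:-→d15:-→d16:H0 -> H0
  add 106.128.0.0/9 -> H0 at depth 9
  add 53.232.233.192/28 -> H0 at depth 28
  lookup 53.232.0.0: bits 0011010111101000 walk d0:-→d1:-→d2:-→d3:-→d4:-→d5:-→d6:-→d7:-→d8:-→d9:-→d10:-→d11:-→d12:-→d13:-→d14:-→d15:-→d16:H0 -> H0
  add 106.0.0.0/8 -> H1 at depth 8
  lookup 59.240.82.11: bits 0011 walk d0:-→d1:-→d2:-→d3:-→d4:- -> no-route
  add 53.232.233.203/32 -> H1 at depth 32
  add 53.224.0.0/12 -> H0 at depth 12
  lookup 53.232.233.203: bits 00110101111010001110100111001011 walk d0:-→d1:-→d2:-→d3:-→d4:-→d5:-→d6:-→d7:-→d8:-→d9:-→d10:-→d11:-→d12:H0→d13:-→d14:-→d15:-→d16:H0→d17:-→d18:-→d19:-→d20:-→d21:-→d22:-→d23:-→d24:-→d25:-→d26:-→d27:-→d28:H0→d29:-→d30:-→d31:-→d32:H1 -> H1
  lookup 106.128.243.34: bits 0110101010000000111100110 walk d0:-→d1:-→d2:-→d3:-→d4:-→d5:-→d6:-→d7:-→d8:H1→d9:H0→d10:-→d11:-→d12:-→d13:-→d14:-→d15:-→d16:-→d17:-→d18:-→d19:-→d20:H0→d21:-→d22:-→d23:-→d24:-→d25:H2 -> H2
  add 53.232.233.192/26 -> H1 at depth 26
  add 53.232.233.0/24 -> H1 at depth 24
  del 53.232.233.0/24 (clear depth 24)
  lookup 106.128.243.109: bits 0110101010000000111100110 walk d0:-→d1:-→d2:-→d3:-→d4:-→d5:-→d6:-→d7:-→d8:H1→d9:H0→d10:-→d11:-→d12:-→d13:-→d14:-→d15:-→d16:-→d17:-→d18:-→d19:-→d20:H0→d21:-→d22:-→d23:-→d24:-→d25:H2 -> H2
  add 53.232.224.0/20 -> H2 at depth 20
  add 106.128.0.0/16 -> H1 at depth 16
  del 106.128.0.0/9 (clear depth 9)
  add 106.128.243.48/28 -> H2 at depth 28
  add 106.128.243.60/31 -> H1 at depth 31
  lookup 53.224.59.183: bits 001101011110 walk d0:-→d1:-→d2:-→d3:-→d4:-→d5:-→d6:-→d7:-→d8:-→d9:-→d10:-→d11:-→d12:H0 -> H0
  lookup 53.232.228.25: bits 00110101111010001110 walk d0:-→d1:-→d2:-→d3:-→d4:-→d5:-→d6:-→d7:-→d8:-→d9:-→d10:-→d11:-→d12:H0→d13:-→d14:-→d15:-→d16:H0→d17:-→d18:-→d19:-→d20:H2 -> H2
  add 106.128.0.0/15 -> H1 at depth 15
  lookup 53.224.0.39: bits 001101011110 walk d0:-→d1:-→d2:-→d3:-→d4:-→d5:-→d6:-→d7:-→d8:-→d9:-→d10:-→d11:-→d12:H0 -> H0
  add 106.128.0.0/12 -> H0 at depth 12
  add 106.128.243.48/28 -> H2 at depth 28
  lookup 106.128.243.0: bits 01101010100000001111001100 walk d0:-→d1:-→d2:-→d3:-→d4:-→d5:-→d6:-→d7:-→d8:H1→d9:-→d10:-→d11:-→d12:H0→d13:-→d14:-→d15:H1→d16:H1→d17:-→d18:-→d19:-→d20:H0→d21:-→d22:-→d23:-→d24:-→d25:H2→d26:- -> H2
  lookup 53.232.233.193: bits 0011010111101000111010011100 walk d0:-→d1:-→d2:-→d3:-→d4:-→d5:-→d6:-→d7:-→d8:-→d9:-→d10:-→d11:-→d12:H0→d13:-→d14:-→d15:-→d16:H0→d17:-→d18:-→d19:-→d20:H2→d21:-→d22:-→d23:-→d24:-→d25:-→d26:H1→d27:-→d28:H0 -> H0
  lookup 60.123.223.97: bits 0011 walk d0:-→d1:-→d2:-→d3:-→d4:- -> no-route
  lookup 106.128.11.162: bits 0110101010000000 walk d0:-→d1:-→d2:-→d3:-→d4:-→d5:-→d6:-→d7:-→d8:H1→d9:-→d10:-→d11:-→d12:H0→d13:-→d14:-→d15:H1→d16:H1 -> H1
  lookup 106.128.0.3: bits 0110101010000000 walk d0:-→d1:-→d2:-→d3:-→d4:-→d5:-→d6:-→d7:-→d8:H1→d9:-→d10:-→d11:-→d12:H0→d13:-→d14:-→d15:H1→d16:H1 -> H1

== LOOKUPS ==
["H0","H0","no-route","H1","H2","H2","H0","H2","H0","H2","H0","no-route","H1","H1"]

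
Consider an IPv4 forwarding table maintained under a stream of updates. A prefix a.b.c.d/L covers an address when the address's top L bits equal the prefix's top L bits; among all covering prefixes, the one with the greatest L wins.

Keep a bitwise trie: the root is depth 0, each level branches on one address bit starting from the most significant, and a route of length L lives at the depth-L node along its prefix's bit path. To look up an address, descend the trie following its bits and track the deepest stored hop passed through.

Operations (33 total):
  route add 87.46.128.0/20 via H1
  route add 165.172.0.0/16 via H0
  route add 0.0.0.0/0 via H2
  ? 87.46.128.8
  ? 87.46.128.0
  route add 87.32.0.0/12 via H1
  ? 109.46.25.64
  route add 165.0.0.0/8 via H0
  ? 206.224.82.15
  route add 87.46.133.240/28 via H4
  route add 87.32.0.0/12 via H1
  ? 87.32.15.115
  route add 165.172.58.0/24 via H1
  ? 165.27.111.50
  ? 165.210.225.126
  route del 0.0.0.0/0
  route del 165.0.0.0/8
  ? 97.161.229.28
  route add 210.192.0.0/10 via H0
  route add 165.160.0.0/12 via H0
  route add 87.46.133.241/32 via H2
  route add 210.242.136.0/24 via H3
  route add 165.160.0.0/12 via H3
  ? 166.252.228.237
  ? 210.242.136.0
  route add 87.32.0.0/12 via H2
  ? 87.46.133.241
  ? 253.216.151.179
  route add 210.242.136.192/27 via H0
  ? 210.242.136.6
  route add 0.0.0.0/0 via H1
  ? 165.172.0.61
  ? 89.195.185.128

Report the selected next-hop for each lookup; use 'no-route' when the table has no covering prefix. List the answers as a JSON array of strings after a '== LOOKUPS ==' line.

Apply in order:
  + 87.46.128.0/20 (H1) depth=20
  + 165.172.0.0/16 (H0) depth=16
  + 0.0.0.0/0 (H2) depth=0
  Q 87.46.128.8: descend 01010111001011101000 ; hops seen [H2,H1] ; pick H1
  Q 87.46.128.0: descend 01010111001011101000 ; hops seen [H2,H1] ; pick H1
  + 87.32.0.0/12 (H1) depth=12
  Q 109.46.25.64: descend 01 ; hops seen [H2] ; pick H2
  + 165.0.0.0/8 (H0) depth=8
  Q 206.224.82.15: descend 1 ; hops seen [H2] ; pick H2
  + 87.46.133.240/28 (H4) depth=28
  + 87.32.0.0/12 (H1) depth=12
  Q 87.32.15.115: descend 010101110010 ; hops seen [H2,H1] ; pick H1
  + 165.172.58.0/24 (H1) depth=24
  Q 165.27.111.50: descend 10100101 ; hops seen [H2,H0] ; pick H0
  Q 165.210.225.126: descend 101001011 ; hops seen [H2,H0] ; pick H0
  - 0.0.0.0/0 clear@0
  - 165.0.0.0/8 clear@8
  Q 97.161.229.28: descend 01 ; hops seen [∅] ; pick no-route
  + 210.192.0.0/10 (H0) depth=10
  + 165.160.0.0/12 (H0) depth=12
  + 87.46.133.241/32 (H2) depth=32
  + 210.242.136.0/24 (H3) depth=24
  + 165.160.0.0/12 (H3) depth=12
  Q 166.252.228.237: descend 101001 ; hops seen [∅] ; pick no-route
  Q 210.242.136.0: descend 110100101111001010001000 ; hops seen [H0,H3] ; pick H3
  + 87.32.0.0/12 (H2) depth=12
  Q 87.46.133.241: descend 01010111001011101000010111110001 ; hops seen [H2,H1,H4,H2] ; pick H2
  Q 253.216.151.179: descend 11 ; hops seen [∅] ; pick no-route
  + 210.242.136.192/27 (H0) depth=27
  Q 210.242.136.6: descend 110100101111001010001000 ; hops seen [H0,H3] ; pick H3
  + 0.0.0.0/0 (H1) depth=0
  Q 165.172.0.61: descend 101001011010110000 ; hops seen [H1,H3,H0] ; pick H0
  Q 89.195.185.128: descend 0101 ; hops seen [H1] ; pick H1

== LOOKUPS ==
["H1","H1","H2","H2","H1","H0","H0","no-route","no-route","H3","H2","no-route","H3","H0","H1"]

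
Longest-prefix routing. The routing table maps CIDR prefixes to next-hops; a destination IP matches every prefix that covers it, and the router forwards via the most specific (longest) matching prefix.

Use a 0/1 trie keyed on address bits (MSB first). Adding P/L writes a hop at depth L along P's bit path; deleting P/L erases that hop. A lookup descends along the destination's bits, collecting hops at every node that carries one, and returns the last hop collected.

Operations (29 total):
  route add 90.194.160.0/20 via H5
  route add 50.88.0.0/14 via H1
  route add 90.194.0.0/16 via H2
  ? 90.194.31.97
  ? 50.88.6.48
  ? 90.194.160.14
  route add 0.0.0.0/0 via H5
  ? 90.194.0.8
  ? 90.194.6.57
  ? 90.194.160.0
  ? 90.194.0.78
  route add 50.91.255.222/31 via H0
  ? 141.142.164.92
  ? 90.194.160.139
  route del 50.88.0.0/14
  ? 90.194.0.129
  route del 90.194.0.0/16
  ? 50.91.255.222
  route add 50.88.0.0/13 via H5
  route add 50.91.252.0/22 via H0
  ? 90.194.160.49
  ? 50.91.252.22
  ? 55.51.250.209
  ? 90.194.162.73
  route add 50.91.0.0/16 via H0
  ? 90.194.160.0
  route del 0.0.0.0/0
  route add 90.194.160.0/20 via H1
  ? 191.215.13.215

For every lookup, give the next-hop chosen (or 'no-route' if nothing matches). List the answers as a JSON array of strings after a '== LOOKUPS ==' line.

Trace:
  add 90.194.160.0/20 -> H5 at depth 20
  add 50.88.0.0/14 -> H1 at depth 14
  add 90.194.0.0/16 -> H2 at depth 16
  ? 90.194.31.97  path d0:-→d1:-→d2:-→d3:-→d4:-→d5:-→d6:-→d7:-→d8:-→d9:-→d10:-→d11:-→d12:-→d13:-→d14:-→d15:-→d16:H2  best=H2
  ? 50.88.6.48  path d0:-→d1:-→d2:-→d3:-→d4:-→d5:-→d6:-→d7:-→d8:-→d9:-→d10:-→d11:-→d12:-→d13:-→d14:H1  best=H1
  ? 90.194.160.14  path d0:-→d1:-→d2:-→d3:-→d4:-→d5:-→d6:-→d7:-→d8:-→d9:-→d10:-→d11:-→d12:-→d13:-→d14:-→d15:-→d16:H2→d17:-→d18:-→d19:-→d20:H5  best=H5
  add 0.0.0.0/0 -> H5 at depth 0
  ? 90.194.0.8  path d0:H5→d1:-→d2:-→d3:-→d4:-→d5:-→d6:-→d7:-→d8:-→d9:-→d10:-→d11:-→d12:-→d13:-→d14:-→d15:-→d16:H2  best=H2
  ? 90.194.6.57  path d0:H5→d1:-→d2:-→d3:-→d4:-→d5:-→d6:-→d7:-→d8:-→d9:-→d10:-→d11:-→d12:-→d13:-→d14:-→d15:-→d16:H2  best=H2
  ? 90.194.160.0  path d0:H5→d1:-→d2:-→d3:-→d4:-→d5:-→d6:-→d7:-→d8:-→d9:-→d10:-→d11:-→d12:-→d13:-→d14:-→d15:-→d16:H2→d17:-→d18:-→d19:-→d20:H5  best=H5
  ? 90.194.0.78  path d0:H5→d1:-→d2:-→d3:-→d4:-→d5:-→d6:-→d7:-→d8:-→d9:-→d10:-→d11:-→d12:-→d13:-→d14:-→d15:-→d16:H2  best=H2
  add 50.91.255.222/31 -> H0 at depth 31
  ? 141.142.164.92  path d0:H5  best=H5
  ? 90.194.160.139  path d0:H5→d1:-→d2:-→d3:-→d4:-→d5:-→d6:-→d7:-→d8:-→d9:-→d10:-→d11:-→d12:-→d13:-→d14:-→d15:-→d16:H2→d17:-→d18:-→d19:-→d20:H5  best=H5
  del 50.88.0.0/14 (clear depth 14)
  ? 90.194.0.129  path d0:H5→d1:-→d2:-→d3:-→d4:-→d5:-→d6:-→d7:-→d8:-→d9:-→d10:-→d11:-→d12:-→d13:-→d14:-→d15:-→d16:H2  best=H2
  del 90.194.0.0/16 (clear depth 16)
  ? 50.91.255.222  path d0:H5→d1:-→d2:-→d3:-→d4:-→d5:-→d6:-→d7:-→d8:-→d9:-→d10:-→d11:-→d12:-→d13:-→d14:-→d15:-→d16:-→d17:-→d18:-→d19:-→d20:-→d21:-→d22:-→d23:-→d24:-→d25:-→d26:-→d27:-→d28:-→d29:-→d30:-→d31:H0  best=H0
  add 50.88.0.0/13 -> H5 at depth 13
  add 50.91.252.0/22 -> H0 at depth 22
  ? 90.194.160.49  path d0:H5→d1:-→d2:-→d3:-→d4:-→d5:-→d6:-→d7:-→d8:-→d9:-→d10:-→d11:-→d12:-→d13:-→d14:-→d15:-→d16:-→d17:-→d18:-→d19:-→d20:H5  best=H5
  ? 50.91.252.22  path d0:H5→d1:-→d2:-→d3:-→d4:-→d5:-→d6:-→d7:-→d8:-→d9:-→d10:-→d11:-→d12:-→d13:H5→d14:-→d15:-→d16:-→d17:-→d18:-→d19:-→d20:-→d21:-→d22:H0  best=H0
  ? 55.51.250.209  path d0:H5→d1:-→d2:-→d3:-→d4:-→d5:-  best=H5
  ? 90.194.162.73  path d0:H5→d1:-→d2:-→d3:-→d4:-→d5:-→d6:-→d7:-→d8:-→d9:-→d10:-→d11:-→d12:-→d13:-→d14:-→d15:-→d16:-→d17:-→d18:-→d19:-→d20:H5  best=H5
  add 50.91.0.0/16 -> H0 at depth 16
  ? 90.194.160.0  path d0:H5→d1:-→d2:-→d3:-→d4:-→d5:-→d6:-→d7:-→d8:-→d9:-→d10:-→d11:-→d12:-→d13:-→d14:-→d15:-→d16:-→d17:-→d18:-→d19:-→d20:H5  best=H5
  del 0.0.0.0/0 (clear depth 0)
  add 90.194.160.0/20 -> H1 at depth 20
  ? 191.215.13.215  path d0:-  best=no-route

== LOOKUPS ==
["H2","H1","H5","H2","H2","H5","H2","H5","H5","H2","H0","H5","H0","H5","H5","H5","no-route"]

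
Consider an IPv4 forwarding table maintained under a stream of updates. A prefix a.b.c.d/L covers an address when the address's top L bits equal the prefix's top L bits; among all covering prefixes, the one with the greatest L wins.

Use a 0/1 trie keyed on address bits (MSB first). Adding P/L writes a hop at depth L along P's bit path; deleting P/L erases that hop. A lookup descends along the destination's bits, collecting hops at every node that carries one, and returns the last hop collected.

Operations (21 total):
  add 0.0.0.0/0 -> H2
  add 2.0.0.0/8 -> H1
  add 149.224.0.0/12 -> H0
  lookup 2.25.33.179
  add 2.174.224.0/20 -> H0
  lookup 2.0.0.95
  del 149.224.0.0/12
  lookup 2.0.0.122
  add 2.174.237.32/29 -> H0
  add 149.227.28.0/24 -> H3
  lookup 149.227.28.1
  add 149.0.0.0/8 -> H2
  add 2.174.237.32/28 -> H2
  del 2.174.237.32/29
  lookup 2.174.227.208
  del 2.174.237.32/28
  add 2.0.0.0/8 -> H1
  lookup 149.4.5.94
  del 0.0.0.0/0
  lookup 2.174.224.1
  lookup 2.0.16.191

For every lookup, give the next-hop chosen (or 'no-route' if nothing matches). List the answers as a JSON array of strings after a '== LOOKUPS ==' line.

Trace:
  + 0.0.0.0/0 (H2) depth=0
  + 2.0.0.0/8 (H1) depth=8
  + 149.224.0.0/12 (H0) depth=12
  lookup 2.25.33.179: bits 00000010 walk d0:H2→d1:-→d2:-→d3:-→d4:-→d5:-→d6:-→d7:-→d8:H1 -> H1
  + 2.174.224.0/20 (H0) depth=20
  lookup 2.0.0.95: bits 00000010 walk d0:H2→d1:-→d2:-→d3:-→d4:-→d5:-→d6:-→d7:-→d8:H1 -> H1
  - 149.224.0.0/12 clear@12
  lookup 2.0.0.122: bits 00000010 walk d0:H2→d1:-→d2:-→d3:-→d4:-→d5:-→d6:-→d7:-→d8:H1 -> H1
  + 2.174.237.32/29 (H0) depth=29
  + 149.227.28.0/24 (H3) depth=24
  lookup 149.227.28.1: bits 100101011110001100011100 walk d0:H2→d1:-→d2:-→d3:-→d4:-→d5:-→d6:-→d7:-→d8:-→d9:-→d10:-→d11:-→d12:-→d13:-→d14:-→d15:-→d16:-→d17:-→d18:-→d19:-→d20:-→d21:-→d22:-→d23:-→d24:H3 -> H3
  + 149.0.0.0/8 (H2) depth=8
  + 2.174.237.32/28 (H2) depth=28
  - 2.174.237.32/29 clear@29
  lookup 2.174.227.208: bits 00000010101011101110 walk d0:H2→d1:-→d2:-→d3:-→d4:-→d5:-→d6:-→d7:-→d8:H1→d9:-→d10:-→d11:-→d12:-→d13:-→d14:-→d15:-→d16:-→d17:-→d18:-→d19:-→d20:H0 -> H0
  - 2.174.237.32/28 clear@28
  + 2.0.0.0/8 (H1) depth=8
  lookup 149.4.5.94: bits 10010101 walk d0:H2→d1:-→d2:-→d3:-→d4:-→d5:-→d6:-→d7:-→d8:H2 -> H2
  - 0.0.0.0/0 clear@0
  lookup 2.174.224.1: bits 00000010101011101110 walk d0:-→d1:-→d2:-→d3:-→d4:-→d5:-→d6:-→d7:-→d8:H1→d9:-→d10:-→d11:-→d12:-→d13:-→d14:-→d15:-→d16:-→d17:-→d18:-→d19:-→d20:H0 -> H0
  lookup 2.0.16.191: bits 00000010 walk d0:-→d1:-→d2:-→d3:-→d4:-→d5:-→d6:-→d7:-→d8:H1 -> H1

== LOOKUPS ==
["H1","H1","H1","H3","H0","H2","H0","H1"]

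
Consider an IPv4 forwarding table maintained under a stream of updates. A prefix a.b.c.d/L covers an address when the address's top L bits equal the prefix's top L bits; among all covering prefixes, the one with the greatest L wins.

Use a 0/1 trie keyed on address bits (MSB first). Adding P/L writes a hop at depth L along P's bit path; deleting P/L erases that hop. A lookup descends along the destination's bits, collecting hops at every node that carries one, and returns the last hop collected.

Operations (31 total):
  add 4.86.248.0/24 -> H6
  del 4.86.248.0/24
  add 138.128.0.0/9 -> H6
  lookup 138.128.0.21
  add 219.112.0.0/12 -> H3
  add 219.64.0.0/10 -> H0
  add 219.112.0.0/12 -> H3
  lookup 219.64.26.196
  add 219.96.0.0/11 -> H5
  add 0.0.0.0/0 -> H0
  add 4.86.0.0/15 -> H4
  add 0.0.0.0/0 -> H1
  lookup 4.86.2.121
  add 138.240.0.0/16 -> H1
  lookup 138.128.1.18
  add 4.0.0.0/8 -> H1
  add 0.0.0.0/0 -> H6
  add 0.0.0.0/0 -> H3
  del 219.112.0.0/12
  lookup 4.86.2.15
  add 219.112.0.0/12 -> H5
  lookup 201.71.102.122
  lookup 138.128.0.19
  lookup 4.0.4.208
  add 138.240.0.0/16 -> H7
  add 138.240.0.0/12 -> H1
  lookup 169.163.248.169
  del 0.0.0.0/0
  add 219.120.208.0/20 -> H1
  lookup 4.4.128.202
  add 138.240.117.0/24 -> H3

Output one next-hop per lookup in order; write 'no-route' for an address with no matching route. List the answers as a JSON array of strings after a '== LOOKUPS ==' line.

Process each operation:
  + 4.86.248.0/24 (H6) depth=24
  - 4.86.248.0/24 clear@24
  + 138.128.0.0/9 (H6) depth=9
  Q 138.128.0.21: descend 100010101 ; hops seen [H6] ; pick H6
  + 219.112.0.0/12 (H3) depth=12
  + 219.64.0.0/10 (H0) depth=10
  + 219.112.0.0/12 (H3) depth=12
  Q 219.64.26.196: descend 1101101101 ; hops seen [H0] ; pick H0
  + 219.96.0.0/11 (H5) depth=11
  + 0.0.0.0/0 (H0) depth=0
  + 4.86.0.0/15 (H4) depth=15
  + 0.0.0.0/0 (H1) depth=0
  Q 4.86.2.121: descend 0000010001010110 ; hops seen [H1,H4] ; pick H4
  + 138.240.0.0/16 (H1) depth=16
  Q 138.128.1.18: descend 100010101 ; hops seen [H1,H6] ; pick H6
  + 4.0.0.0/8 (H1) depth=8
  + 0.0.0.0/0 (H6) depth=0
  + 0.0.0.0/0 (H3) depth=0
  - 219.112.0.0/12 clear@12
  Q 4.86.2.15: descend 0000010001010110 ; hops seen [H3,H1,H4] ; pick H4
  + 219.112.0.0/12 (H5) depth=12
  Q 201.71.102.122: descend 110 ; hops seen [H3] ; pick H3
  Q 138.128.0.19: descend 100010101 ; hops seen [H3,H6] ; pick H6
  Q 4.0.4.208: descend 000001000 ; hops seen [H3,H1] ; pick H1
  + 138.240.0.0/16 (H7) depth=16
  + 138.240.0.0/12 (H1) depth=12
  Q 169.163.248.169: descend 10 ; hops seen [H3] ; pick H3
  - 0.0.0.0/0 clear@0
  + 219.120.208.0/20 (H1) depth=20
  Q 4.4.128.202: descend 000001000 ; hops seen [H1] ; pick H1
  + 138.240.117.0/24 (H3) depth=24

== LOOKUPS ==
["H6","H0","H4","H6","H4","H3","H6","H1","H3","H1"]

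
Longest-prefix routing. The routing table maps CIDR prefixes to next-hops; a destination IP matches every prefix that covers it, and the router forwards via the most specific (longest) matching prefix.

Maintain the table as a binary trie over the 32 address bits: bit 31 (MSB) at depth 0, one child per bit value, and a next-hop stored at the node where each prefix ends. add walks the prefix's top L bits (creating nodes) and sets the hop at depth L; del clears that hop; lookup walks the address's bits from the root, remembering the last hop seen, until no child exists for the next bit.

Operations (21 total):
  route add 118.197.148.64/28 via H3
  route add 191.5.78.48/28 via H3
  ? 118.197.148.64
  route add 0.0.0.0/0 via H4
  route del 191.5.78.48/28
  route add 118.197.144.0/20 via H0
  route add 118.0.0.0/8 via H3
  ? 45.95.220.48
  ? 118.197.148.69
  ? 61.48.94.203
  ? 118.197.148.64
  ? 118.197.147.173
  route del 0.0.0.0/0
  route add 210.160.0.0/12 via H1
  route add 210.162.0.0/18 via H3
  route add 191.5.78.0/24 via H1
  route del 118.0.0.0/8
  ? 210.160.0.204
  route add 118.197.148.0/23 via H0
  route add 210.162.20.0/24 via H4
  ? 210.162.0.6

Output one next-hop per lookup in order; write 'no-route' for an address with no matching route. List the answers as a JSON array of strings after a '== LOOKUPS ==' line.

Process each operation:
  add 118.197.148.64/28 -> H3 at depth 28
  add 191.5.78.48/28 -> H3 at depth 28
  ? 118.197.148.64  path d0:-→d1:-→d2:-→d3:-→d4:-→d5:-→d6:-→d7:-→d8:-→d9:-→d10:-→d11:-→d12:-→d13:-→d14:-→d15:-→d16:-→d17:-→d18:-→d19:-→d20:-→d21:-→d22:-→d23:-→d24:-→d25:-→d26:-→d27:-→d28:H3  best=H3
  add 0.0.0.0/0 -> H4 at depth 0
  - 191.5.78.48/28 clear@28
  add 118.197.144.0/20 -> H0 at depth 20
  add 118.0.0.0/8 -> H3 at depth 8
  ? 45.95.220.48  path d0:H4→d1:-  best=H4
  ? 118.197.148.69  path d0:H4→d1:-→d2:-→d3:-→d4:-→d5:-→d6:-→d7:-→d8:H3→d9:-→d10:-→d11:-→d12:-→d13:-→d14:-→d15:-→d16:-→d17:-→d18:-→d19:-→d20:H0→d21:-→d22:-→d23:-→d24:-→d25:-→d26:-→d27:-→d28:H3  best=H3
  ? 61.48.94.203  path d0:H4→d1:-  best=H4
  ? 118.197.148.64  path d0:H4→d1:-→d2:-→d3:-→d4:-→d5:-→d6:-→d7:-→d8:H3→d9:-→d10:-→d11:-→d12:-→d13:-→d14:-→d15:-→d16:-→d17:-→d18:-→d19:-→d20:H0→d21:-→d22:-→d23:-→d24:-→d25:-→d26:-→d27:-→d28:H3  best=H3
  ? 118.197.147.173  path d0:H4→d1:-→d2:-→d3:-→d4:-→d5:-→d6:-→d7:-→d8:H3→d9:-→d10:-→d11:-→d12:-→d13:-→d14:-→d15:-→d16:-→d17:-→d18:-→d19:-→d20:H0→d21:-  best=H0
  - 0.0.0.0/0 clear@0
  add 210.160.0.0/12 -> H1 at depth 12
  add 210.162.0.0/18 -> H3 at depth 18
  add 191.5.78.0/24 -> H1 at depth 24
  - 118.0.0.0/8 clear@8
  ? 210.160.0.204  path d0:-→d1:-→d2:-→d3:-→d4:-→d5:-→d6:-→d7:-→d8:-→d9:-→d10:-→d11:-→d12:H1→d13:-→d14:-  best=H1
  add 118.197.148.0/23 -> H0 at depth 23
  add 210.162.20.0/24 -> H4 at depth 24
  ? 210.162.0.6  path d0:-→d1:-→d2:-→d3:-→d4:-→d5:-→d6:-→d7:-→d8:-→d9:-→d10:-→d11:-→d12:H1→d13:-→d14:-→d15:-→d16:-→d17:-→d18:H3→d19:-  best=H3

== LOOKUPS ==
["H3","H4","H3","H4","H3","H0","H1","H3"]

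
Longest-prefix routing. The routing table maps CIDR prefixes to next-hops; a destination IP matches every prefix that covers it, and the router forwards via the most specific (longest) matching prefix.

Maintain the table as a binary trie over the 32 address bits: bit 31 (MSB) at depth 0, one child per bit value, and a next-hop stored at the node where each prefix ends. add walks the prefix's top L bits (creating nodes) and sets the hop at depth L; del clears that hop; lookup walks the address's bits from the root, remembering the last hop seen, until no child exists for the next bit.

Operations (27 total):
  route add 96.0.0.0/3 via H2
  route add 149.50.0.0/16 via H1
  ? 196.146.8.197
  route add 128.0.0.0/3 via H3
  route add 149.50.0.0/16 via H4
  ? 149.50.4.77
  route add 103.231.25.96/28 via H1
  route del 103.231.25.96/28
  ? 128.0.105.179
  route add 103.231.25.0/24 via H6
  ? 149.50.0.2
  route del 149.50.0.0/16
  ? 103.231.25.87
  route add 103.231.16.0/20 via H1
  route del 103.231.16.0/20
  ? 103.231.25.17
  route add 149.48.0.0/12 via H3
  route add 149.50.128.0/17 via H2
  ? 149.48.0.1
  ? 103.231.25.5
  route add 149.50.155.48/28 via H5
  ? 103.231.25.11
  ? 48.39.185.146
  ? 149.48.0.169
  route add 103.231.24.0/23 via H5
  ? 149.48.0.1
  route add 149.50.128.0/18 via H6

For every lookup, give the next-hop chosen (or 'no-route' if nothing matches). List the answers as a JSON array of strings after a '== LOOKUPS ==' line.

Apply in order:
  add 96.0.0.0/3 -> H2 at depth 3
  add 149.50.0.0/16 -> H1 at depth 16
  Q 196.146.8.197: descend 1 ; hops seen [∅] ; pick no-route
  add 128.0.0.0/3 -> H3 at depth 3
  add 149.50.0.0/16 -> H4 at depth 16
  Q 149.50.4.77: descend 1001010100110010 ; hops seen [H3,H4] ; pick H4
  add 103.231.25.96/28 -> H1 at depth 28
  del 103.231.25.96/28 (clear depth 28)
  Q 128.0.105.179: descend 100 ; hops seen [H3] ; pick H3
  add 103.231.25.0/24 -> H6 at depth 24
  Q 149.50.0.2: descend 1001010100110010 ; hops seen [H3,H4] ; pick H4
  del 149.50.0.0/16 (clear depth 16)
  Q 103.231.25.87: descend 01100111111001110001100101 ; hops seen [H2,H6] ; pick H6
  add 103.231.16.0/20 -> H1 at depth 20
  del 103.231.16.0/20 (clear depth 20)
  Q 103.231.25.17: descend 0110011111100111000110010 ; hops seen [H2,H6] ; pick H6
  add 149.48.0.0/12 -> H3 at depth 12
  add 149.50.128.0/17 -> H2 at depth 17
  Q 149.48.0.1: descend 10010101001100 ; hops seen [H3,H3] ; pick H3
  Q 103.231.25.5: descend 0110011111100111000110010 ; hops seen [H2,H6] ; pick H6
  add 149.50.155.48/28 -> H5 at depth 28
  Q 103.231.25.11: descend 0110011111100111000110010 ; hops seen [H2,H6] ; pick H6
  Q 48.39.185.146: descend 0 ; hops seen [∅] ; pick no-route
  Q 149.48.0.169: descend 10010101001100 ; hops seen [H3,H3] ; pick H3
  add 103.231.24.0/23 -> H5 at depth 23
  Q 149.48.0.1: descend 10010101001100 ; hops seen [H3,H3] ; pick H3
  add 149.50.128.0/18 -> H6 at depth 18

== LOOKUPS ==
["no-route","H4","H3","H4","H6","H6","H3","H6","H6","no-route","H3","H3"]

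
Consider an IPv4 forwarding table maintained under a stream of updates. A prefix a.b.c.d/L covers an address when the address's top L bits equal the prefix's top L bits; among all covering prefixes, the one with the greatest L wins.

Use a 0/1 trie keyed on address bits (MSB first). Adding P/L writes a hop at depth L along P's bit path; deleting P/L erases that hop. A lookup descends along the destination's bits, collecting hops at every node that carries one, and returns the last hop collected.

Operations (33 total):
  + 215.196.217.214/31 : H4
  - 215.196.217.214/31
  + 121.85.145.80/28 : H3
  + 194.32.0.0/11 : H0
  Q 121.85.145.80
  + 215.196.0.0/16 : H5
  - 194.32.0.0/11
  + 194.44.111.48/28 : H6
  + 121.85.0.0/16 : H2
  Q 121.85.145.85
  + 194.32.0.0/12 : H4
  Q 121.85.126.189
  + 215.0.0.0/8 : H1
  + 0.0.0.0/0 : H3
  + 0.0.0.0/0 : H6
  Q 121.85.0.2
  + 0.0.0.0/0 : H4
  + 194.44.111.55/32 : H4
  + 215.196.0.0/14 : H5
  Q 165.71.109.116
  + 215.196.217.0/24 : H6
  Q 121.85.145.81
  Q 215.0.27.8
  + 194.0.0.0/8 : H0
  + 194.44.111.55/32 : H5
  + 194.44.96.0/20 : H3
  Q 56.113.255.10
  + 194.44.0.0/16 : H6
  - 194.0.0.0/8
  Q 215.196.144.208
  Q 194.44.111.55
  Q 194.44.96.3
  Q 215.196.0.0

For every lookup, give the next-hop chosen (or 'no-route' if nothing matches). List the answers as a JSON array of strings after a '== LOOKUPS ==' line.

Process each operation:
  + 215.196.217.214/31 (H4) depth=31
  - 215.196.217.214/31 clear@31
  + 121.85.145.80/28 (H3) depth=28
  + 194.32.0.0/11 (H0) depth=11
  ? 121.85.145.80  path d0:-→d1:-→d2:-→d3:-→d4:-→d5:-→d6:-→d7:-→d8:-→d9:-→d10:-→d11:-→d12:-→d13:-→d14:-→d15:-→d16:-→d17:-→d18:-→d19:-→d20:-→d21:-→d22:-→d23:-→d24:-→d25:-→d26:-→d27:-→d28:H3  best=H3
  + 215.196.0.0/16 (H5) depth=16
  - 194.32.0.0/11 clear@11
  + 194.44.111.48/28 (H6) depth=28
  + 121.85.0.0/16 (H2) depth=16
  ? 121.85.145.85  path d0:-→d1:-→d2:-→d3:-→d4:-→d5:-→d6:-→d7:-→d8:-→d9:-→d10:-→d11:-→d12:-→d13:-→d14:-→d15:-→d16:H2→d17:-→d18:-→d19:-→d20:-→d21:-→d22:-→d23:-→d24:-→d25:-→d26:-→d27:-→d28:H3  best=H3
  + 194.32.0.0/12 (H4) depth=12
  ? 121.85.126.189  path d0:-→d1:-→d2:-→d3:-→d4:-→d5:-→d6:-→d7:-→d8:-→d9:-→d10:-→d11:-→d12:-→d13:-→d14:-→d15:-→d16:H2  best=H2
  + 215.0.0.0/8 (H1) depth=8
  + 0.0.0.0/0 (H3) depth=0
  + 0.0.0.0/0 (H6) depth=0
  ? 121.85.0.2  path d0:H6→d1:-→d2:-→d3:-→d4:-→d5:-→d6:-→d7:-→d8:-→d9:-→d10:-→d11:-→d12:-→d13:-→d14:-→d15:-→d16:H2  best=H2
  + 0.0.0.0/0 (H4) depth=0
  + 194.44.111.55/32 (H4) depth=32
  + 215.196.0.0/14 (H5) depth=14
  ? 165.71.109.116  path d0:H4→d1:-  best=H4
  + 215.196.217.0/24 (H6) depth=24
  ? 121.85.145.81  path d0:H4→d1:-→d2:-→d3:-→d4:-→d5:-→d6:-→d7:-→d8:-→d9:-→d10:-→d11:-→d12:-→d13:-→d14:-→d15:-→d16:H2→d17:-→d18:-→d19:-→d20:-→d21:-→d22:-→d23:-→d24:-→d25:-→d26:-→d27:-→d28:H3  best=H3
  ? 215.0.27.8  path d0:H4→d1:-→d2:-→d3:-→d4:-→d5:-→d6:-→d7:-→d8:H1  best=H1
  + 194.0.0.0/8 (H0) depth=8
  + 194.44.111.55/32 (H5) depth=32
  + 194.44.96.0/20 (H3) depth=20
  ? 56.113.255.10  path d0:H4→d1:-  best=H4
  + 194.44.0.0/16 (H6) depth=16
  - 194.0.0.0/8 clear@8
  ? 215.196.144.208  path d0:H4→d1:-→d2:-→d3:-→d4:-→d5:-→d6:-→d7:-→d8:H1→d9:-→d10:-→d11:-→d12:-→d13:-→d14:H5→d15:-→d16:H5→d17:-  best=H5
  ? 194.44.111.55  path d0:H4→d1:-→d2:-→d3:-→d4:-→d5:-→d6:-→d7:-→d8:-→d9:-→d10:-→d11:-→d12:H4→d13:-→d14:-→d15:-→d16:H6→d17:-→d18:-→d19:-→d20:H3→d21:-→d22:-→d23:-→d24:-→d25:-→d26:-→d27:-→d28:H6→d29:-→d30:-→d31:-→d32:H5  best=H5
  ? 194.44.96.3  path d0:H4→d1:-→d2:-→d3:-→d4:-→d5:-→d6:-→d7:-→d8:-→d9:-→d10:-→d11:-→d12:H4→d13:-→d14:-→d15:-→d16:H6→d17:-→d18:-→d19:-→d20:H3  best=H3
  ? 215.196.0.0  path d0:H4→d1:-→d2:-→d3:-→d4:-→d5:-→d6:-→d7:-→d8:H1→d9:-→d10:-→d11:-→d12:-→d13:-→d14:H5→d15:-→d16:H5  best=H5

== LOOKUPS ==
["H3","H3","H2","H2","H4","H3","H1","H4","H5","H5","H3","H5"]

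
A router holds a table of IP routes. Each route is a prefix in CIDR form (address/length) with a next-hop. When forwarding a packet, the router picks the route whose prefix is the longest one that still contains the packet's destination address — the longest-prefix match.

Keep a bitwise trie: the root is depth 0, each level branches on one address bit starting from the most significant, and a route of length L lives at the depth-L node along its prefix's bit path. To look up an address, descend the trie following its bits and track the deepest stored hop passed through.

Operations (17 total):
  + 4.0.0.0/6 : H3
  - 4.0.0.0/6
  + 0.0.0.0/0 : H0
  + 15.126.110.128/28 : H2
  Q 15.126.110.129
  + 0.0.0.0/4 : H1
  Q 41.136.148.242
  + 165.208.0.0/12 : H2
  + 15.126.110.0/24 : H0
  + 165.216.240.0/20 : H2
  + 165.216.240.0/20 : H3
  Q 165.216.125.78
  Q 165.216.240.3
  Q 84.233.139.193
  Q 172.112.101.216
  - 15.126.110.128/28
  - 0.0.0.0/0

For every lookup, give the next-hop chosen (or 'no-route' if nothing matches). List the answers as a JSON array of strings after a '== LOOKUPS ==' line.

Trace:
  + 4.0.0.0/6 (H3) depth=6
  - 4.0.0.0/6 clear@6
  + 0.0.0.0/0 (H0) depth=0
  + 15.126.110.128/28 (H2) depth=28
  ? 15.126.110.129  path d0:H0→d1:-→d2:-→d3:-→d4:-→d5:-→d6:-→d7:-→d8:-→d9:-→d10:-→d11:-→d12:-→d13:-→d14:-→d15:-→d16:-→d17:-→d18:-→d19:-→d20:-→d21:-→d22:-→d23:-→d24:-→d25:-→d26:-→d27:-→d28:H2  best=H2
  + 0.0.0.0/4 (H1) depth=4
  ? 41.136.148.242  path d0:H0→d1:-→d2:-  best=H0
  + 165.208.0.0/12 (H2) depth=12
  + 15.126.110.0/24 (H0) depth=24
  + 165.216.240.0/20 (H2) depth=20
  + 165.216.240.0/20 (H3) depth=20
  ? 165.216.125.78  path d0:H0→d1:-→d2:-→d3:-→d4:-→d5:-→d6:-→d7:-→d8:-→d9:-→d10:-→d11:-→d12:H2→d13:-→d14:-→d15:-→d16:-  best=H2
  ? 165.216.240.3  path d0:H0→d1:-→d2:-→d3:-→d4:-→d5:-→d6:-→d7:-→d8:-→d9:-→d10:-→d11:-→d12:H2→d13:-→d14:-→d15:-→d16:-→d17:-→d18:-→d19:-→d20:H3  best=H3
  ? 84.233.139.193  path d0:H0→d1:-  best=H0
  ? 172.112.101.216  path d0:H0→d1:-→d2:-→d3:-→d4:-  best=H0
  - 15.126.110.128/28 clear@28
  - 0.0.0.0/0 clear@0

== LOOKUPS ==
["H2","H0","H2","H3","H0","H0"]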